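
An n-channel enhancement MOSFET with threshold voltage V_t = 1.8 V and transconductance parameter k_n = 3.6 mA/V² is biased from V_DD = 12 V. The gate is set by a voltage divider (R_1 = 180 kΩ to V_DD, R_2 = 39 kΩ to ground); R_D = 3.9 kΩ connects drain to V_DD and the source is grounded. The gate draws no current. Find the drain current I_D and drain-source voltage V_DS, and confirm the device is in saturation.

V_G = V_DD·R_2/(R_1+R_2) = 12×39/219 = 2.14 V. With the source grounded, V_GS = V_G = 2.14 V.
Assume saturation: I_D = (k_n/2)(V_GS − V_t)² = (3.6/2)×(2.14 − 1.8)² = 1.8×0.337² = 0.204 mA.
V_DS = V_DD − I_D·R_D = 12 − 0.204×3.9 = 11.2 V.
Saturation requires V_DS ≥ V_GS − V_t = 0.337 V; 11.2 ≥ 0.337 ✓.

I_D ≈ 0.2 mA, V_DS ≈ 11 V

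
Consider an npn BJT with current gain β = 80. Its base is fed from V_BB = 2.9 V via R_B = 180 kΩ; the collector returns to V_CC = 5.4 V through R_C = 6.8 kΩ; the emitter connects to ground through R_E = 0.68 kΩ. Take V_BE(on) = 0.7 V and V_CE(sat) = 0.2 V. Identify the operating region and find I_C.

Assume active: I_B = (2.9 − 0.7)/(180 + 81×0.68) = 0.00936 mA, I_C = β·I_B = 0.749 mA.
Then V_CE = 5.4 − 0.749×6.8 − 0.758×0.68 = -0.206 V < 0.2 V — the active assumption fails.
Re-solve with V_CE = 0.2 V. KCL at the emitter: V_E/R_E = (V_BB−0.7−V_E)/R_B + (V_CC−0.2−V_E)/R_C, giving V_E = 0.479 V.
I_C = (V_CC − 0.2 − V_E)/R_C = (5.2 − 0.479)/6.8 = 0.694 mA.
Check: I_B = (2.2 − 0.479)/180 = 0.00956 mA, and β·I_B = 0.765 mA > I_C, confirming saturation.

saturation; I_C ≈ 0.69 mA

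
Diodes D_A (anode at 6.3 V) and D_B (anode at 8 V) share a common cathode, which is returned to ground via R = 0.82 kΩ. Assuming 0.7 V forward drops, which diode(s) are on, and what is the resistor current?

Assume both conduct. Then node N would need to be at both 6.3−0.7 = 5.6 V and 8−0.7 = 7.3 V, which is impossible.
Assume only D_B conducts: V_N = 8 − 0.7 = 7.3 V, so I_R = 7.3/0.82 = 8.9 mA.
Check D_A: its anode-to-cathode voltage is 6.3 − 7.3 = -1 V < 0.7 V, so it is off. The assumption is consistent.

Only D_B conducts; I_R ≈ 8.9 mA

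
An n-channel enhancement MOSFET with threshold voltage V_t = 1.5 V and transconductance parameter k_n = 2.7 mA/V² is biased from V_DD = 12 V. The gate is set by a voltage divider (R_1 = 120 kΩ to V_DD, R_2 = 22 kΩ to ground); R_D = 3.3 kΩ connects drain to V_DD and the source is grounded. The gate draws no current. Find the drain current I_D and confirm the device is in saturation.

I_D ≈ 0.17 mA

V_G = V_DD·R_2/(R_1+R_2) = 12×22/142 = 1.86 V. With the source grounded, V_GS = V_G = 1.86 V.
Assume saturation: I_D = (k_n/2)(V_GS − V_t)² = (2.7/2)×(1.86 − 1.5)² = 1.35×0.359² = 0.174 mA.
V_DS = V_DD − I_D·R_D = 12 − 0.174×3.3 = 11.4 V.
Saturation requires V_DS ≥ V_GS − V_t = 0.359 V; 11.4 ≥ 0.359 ✓.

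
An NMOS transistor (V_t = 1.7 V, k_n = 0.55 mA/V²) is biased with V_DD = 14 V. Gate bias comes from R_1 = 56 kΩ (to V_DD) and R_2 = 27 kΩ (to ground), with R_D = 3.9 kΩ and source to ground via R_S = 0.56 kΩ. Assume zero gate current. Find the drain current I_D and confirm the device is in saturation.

V_G = V_DD·R_2/(R_1+R_2) = 14×27/83 = 4.55 V.
Assume saturation: I_D = (k_n/2)(V_GS − V_t)² with V_GS = V_G − I_D·R_S = 4.55 − 0.56·I_D.
Substituting gives 0.0862·I_D² − 1.88·I_D + 2.24 = 0, with roots I_D = 1.27 or 20.5 mA.
The root I_D = 20.5 mA gives V_GS = -6.94 V ≤ V_t, so take I_D = 1.27 mA.
Then V_GS = 3.85 V and V_DS = V_DD − I_D(R_D+R_S) = 14 − 1.27×4.46 = 8.35 V.
Saturation requires V_DS ≥ V_GS − V_t = 2.15 V; 8.35 ≥ 2.15 ✓.

I_D ≈ 1.3 mA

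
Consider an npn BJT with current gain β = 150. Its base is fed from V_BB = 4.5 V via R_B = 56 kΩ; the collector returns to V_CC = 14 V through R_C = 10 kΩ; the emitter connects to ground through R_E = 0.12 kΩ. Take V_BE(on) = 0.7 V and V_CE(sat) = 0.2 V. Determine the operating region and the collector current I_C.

Assume active: I_B = (4.5 − 0.7)/(56 + 151×0.12) = 0.0513 mA, I_C = β·I_B = 7.69 mA.
Then V_CE = 14 − 7.69×10 − 7.74×0.12 = -63.8 V < 0.2 V — the active assumption fails.
Re-solve with V_CE = 0.2 V. KCL at the emitter: V_E/R_E = (V_BB−0.7−V_E)/R_B + (V_CC−0.2−V_E)/R_C, giving V_E = 0.171 V.
I_C = (V_CC − 0.2 − V_E)/R_C = (13.8 − 0.171)/10 = 1.36 mA.
Check: I_B = (3.8 − 0.171)/56 = 0.0648 mA, and β·I_B = 9.72 mA > I_C, confirming saturation.

saturation; I_C ≈ 1.4 mA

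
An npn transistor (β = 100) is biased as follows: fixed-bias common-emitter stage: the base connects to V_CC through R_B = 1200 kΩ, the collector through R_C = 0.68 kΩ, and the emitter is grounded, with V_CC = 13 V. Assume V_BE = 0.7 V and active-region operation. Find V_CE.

V_CE ≈ 12 V

Base loop: V_CC = I_B·R_B + V_BE, so I_B = (13 − 0.7)/1200 kΩ = 0.0103 mA.
In the active region I_C = β·I_B = 100 × 0.0103 = 1.03 mA.
Collector loop: V_CE = V_CC − I_C·R_C = 13 − 1.03×0.68 = 12.3 V.
Since V_CE = 12.3 V > V_CE(sat) ≈ 0.2 V, the transistor is in the active region as assumed.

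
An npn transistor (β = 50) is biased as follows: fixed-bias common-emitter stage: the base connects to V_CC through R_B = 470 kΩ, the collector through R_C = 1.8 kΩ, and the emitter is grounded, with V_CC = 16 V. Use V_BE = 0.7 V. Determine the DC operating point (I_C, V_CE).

I_C ≈ 1.6 mA, V_CE ≈ 13 V

Base loop: V_CC = I_B·R_B + V_BE, so I_B = (16 − 0.7)/470 kΩ = 0.0326 mA.
In the active region I_C = β·I_B = 50 × 0.0326 = 1.63 mA.
Collector loop: V_CE = V_CC − I_C·R_C = 16 − 1.63×1.8 = 13.1 V.
Since V_CE = 13.1 V > V_CE(sat) ≈ 0.2 V, the transistor is in the active region as assumed.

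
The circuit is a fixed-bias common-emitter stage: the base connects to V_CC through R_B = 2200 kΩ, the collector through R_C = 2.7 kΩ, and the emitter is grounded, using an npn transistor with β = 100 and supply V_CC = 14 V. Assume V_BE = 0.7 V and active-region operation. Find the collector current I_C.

Base loop: V_CC = I_B·R_B + V_BE, so I_B = (14 − 0.7)/2200 kΩ = 0.00605 mA.
In the active region I_C = β·I_B = 100 × 0.00605 = 0.605 mA.
Collector loop: V_CE = V_CC − I_C·R_C = 14 − 0.605×2.7 = 12.4 V.
Since V_CE = 12.4 V > V_CE(sat) ≈ 0.2 V, the transistor is in the active region as assumed.

I_C ≈ 0.6 mA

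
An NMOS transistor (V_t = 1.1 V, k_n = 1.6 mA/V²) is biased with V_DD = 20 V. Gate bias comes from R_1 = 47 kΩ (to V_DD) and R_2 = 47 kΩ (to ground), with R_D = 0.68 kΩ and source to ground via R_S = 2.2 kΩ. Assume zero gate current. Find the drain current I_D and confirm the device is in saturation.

V_G = V_DD·R_2/(R_1+R_2) = 20×47/94 = 10 V.
Assume saturation: I_D = (k_n/2)(V_GS − V_t)² with V_GS = V_G − I_D·R_S = 10 − 2.2·I_D.
Substituting gives 3.87·I_D² − 32.3·I_D + 63.4 = 0, with roots I_D = 3.14 or 5.2 mA.
The root I_D = 5.2 mA gives V_GS = -1.45 V ≤ V_t, so take I_D = 3.14 mA.
Then V_GS = 3.08 V and V_DS = V_DD − I_D(R_D+R_S) = 20 − 3.14×2.88 = 10.9 V.
Saturation requires V_DS ≥ V_GS − V_t = 1.98 V; 10.9 ≥ 1.98 ✓.

I_D ≈ 3.1 mA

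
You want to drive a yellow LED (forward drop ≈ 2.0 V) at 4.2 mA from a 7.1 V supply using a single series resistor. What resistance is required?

The resistor drops V_S − V_D = 7.1 − 2.0 = 5.1 V at 4.2 mA.
R = 5.1 V / 4.2 mA = 1.21 kΩ.

R ≈ 1.2 kΩ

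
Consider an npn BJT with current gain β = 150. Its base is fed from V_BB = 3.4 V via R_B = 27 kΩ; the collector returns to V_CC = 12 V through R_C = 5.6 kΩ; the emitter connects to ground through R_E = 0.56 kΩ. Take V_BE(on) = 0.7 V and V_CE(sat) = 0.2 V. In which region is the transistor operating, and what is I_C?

saturation; I_C ≈ 1.9 mA

Assume active: I_B = (3.4 − 0.7)/(27 + 151×0.56) = 0.0242 mA, I_C = β·I_B = 3.63 mA.
Then V_CE = 12 − 3.63×5.6 − 3.65×0.56 = -10.4 V < 0.2 V — the active assumption fails.
Re-solve with V_CE = 0.2 V. KCL at the emitter: V_E/R_E = (V_BB−0.7−V_E)/R_B + (V_CC−0.2−V_E)/R_C, giving V_E = 1.1 V.
I_C = (V_CC − 0.2 − V_E)/R_C = (11.8 − 1.1)/5.6 = 1.91 mA.
Check: I_B = (2.7 − 1.1)/27 = 0.0592 mA, and β·I_B = 8.87 mA > I_C, confirming saturation.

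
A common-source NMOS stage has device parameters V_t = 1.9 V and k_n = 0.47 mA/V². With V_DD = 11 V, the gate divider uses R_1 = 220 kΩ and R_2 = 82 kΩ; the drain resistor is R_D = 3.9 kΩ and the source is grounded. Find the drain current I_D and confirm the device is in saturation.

V_G = V_DD·R_2/(R_1+R_2) = 11×82/302 = 2.99 V. With the source grounded, V_GS = V_G = 2.99 V.
Assume saturation: I_D = (k_n/2)(V_GS − V_t)² = (0.47/2)×(2.99 − 1.9)² = 0.235×1.09² = 0.278 mA.
V_DS = V_DD − I_D·R_D = 11 − 0.278×3.9 = 9.92 V.
Saturation requires V_DS ≥ V_GS − V_t = 1.09 V; 9.92 ≥ 1.09 ✓.

I_D ≈ 0.28 mA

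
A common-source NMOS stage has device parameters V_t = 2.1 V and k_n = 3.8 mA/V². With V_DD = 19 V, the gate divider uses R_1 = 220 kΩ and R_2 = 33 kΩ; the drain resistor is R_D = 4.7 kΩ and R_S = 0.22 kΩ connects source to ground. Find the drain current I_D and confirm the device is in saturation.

V_G = V_DD·R_2/(R_1+R_2) = 19×33/253 = 2.48 V.
Assume saturation: I_D = (k_n/2)(V_GS − V_t)² with V_GS = V_G − I_D·R_S = 2.48 − 0.22·I_D.
Substituting gives 0.092·I_D² − 1.32·I_D + 0.272 = 0, with roots I_D = 0.21 or 14.1 mA.
The root I_D = 14.1 mA gives V_GS = -0.624 V ≤ V_t, so take I_D = 0.21 mA.
Then V_GS = 2.43 V and V_DS = V_DD − I_D(R_D+R_S) = 19 − 0.21×4.92 = 18 V.
Saturation requires V_DS ≥ V_GS − V_t = 0.332 V; 18 ≥ 0.332 ✓.

I_D ≈ 0.21 mA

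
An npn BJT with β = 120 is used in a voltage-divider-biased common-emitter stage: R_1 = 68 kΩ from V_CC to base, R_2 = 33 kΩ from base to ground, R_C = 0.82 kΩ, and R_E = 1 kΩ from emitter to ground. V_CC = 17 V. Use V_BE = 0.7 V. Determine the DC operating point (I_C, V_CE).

I_C ≈ 4.1 mA, V_CE ≈ 9.6 V

Thevenize the base divider: V_Th = V_CC·R_2/(R_1+R_2) = 17×33/101 = 5.55 V, R_Th = R_1‖R_2 = 22.2 kΩ.
Base-emitter loop: V_Th = I_B·R_Th + V_BE + (β+1)I_B·R_E, so I_B = (5.55 − 0.7) / (22.2 + 121×1) = 0.0339 mA.
I_C = β·I_B = 120×0.0339 = 4.07 mA, and I_E = (β+1)I_B = 4.1 mA.
V_CE = V_CC − I_C·R_C − I_E·R_E = 17 − 4.07×0.82 − 4.1×1 = 9.56 V.
V_CE = 9.56 V > 0.2 V confirms active-region operation.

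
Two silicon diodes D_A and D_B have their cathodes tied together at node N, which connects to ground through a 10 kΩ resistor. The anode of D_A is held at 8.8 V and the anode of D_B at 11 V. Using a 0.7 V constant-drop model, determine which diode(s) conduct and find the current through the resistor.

Only D_B conducts; I_R ≈ 1 mA

Assume both conduct. Then node N would need to be at both 8.8−0.7 = 8.1 V and 11−0.7 = 10.3 V, which is impossible.
Assume only D_B conducts: V_N = 11 − 0.7 = 10.3 V, so I_R = 10.3/10 = 1.03 mA.
Check D_A: its anode-to-cathode voltage is 8.8 − 10.3 = -1.5 V < 0.7 V, so it is off. The assumption is consistent.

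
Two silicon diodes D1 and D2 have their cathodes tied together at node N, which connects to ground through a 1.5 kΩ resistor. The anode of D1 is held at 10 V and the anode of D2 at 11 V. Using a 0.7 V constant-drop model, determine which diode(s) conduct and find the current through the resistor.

Only D2 conducts; I_R ≈ 6.9 mA

Assume both conduct. Then node N would need to be at both 10−0.7 = 9.3 V and 11−0.7 = 10.3 V, which is impossible.
Assume only D2 conducts: V_N = 11 − 0.7 = 10.3 V, so I_R = 10.3/1.5 = 6.87 mA.
Check D1: its anode-to-cathode voltage is 10 − 10.3 = -0.3 V < 0.7 V, so it is off. The assumption is consistent.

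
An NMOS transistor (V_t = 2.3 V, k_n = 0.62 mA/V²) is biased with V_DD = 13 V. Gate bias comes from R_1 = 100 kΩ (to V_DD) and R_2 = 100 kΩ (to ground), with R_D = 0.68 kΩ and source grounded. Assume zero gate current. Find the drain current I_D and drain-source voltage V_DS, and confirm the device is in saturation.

V_G = V_DD·R_2/(R_1+R_2) = 13×100/200 = 6.5 V. With the source grounded, V_GS = V_G = 6.5 V.
Assume saturation: I_D = (k_n/2)(V_GS − V_t)² = (0.62/2)×(6.5 − 2.3)² = 0.31×4.2² = 5.47 mA.
V_DS = V_DD − I_D·R_D = 13 − 5.47×0.68 = 9.28 V.
Saturation requires V_DS ≥ V_GS − V_t = 4.2 V; 9.28 ≥ 4.2 ✓.

I_D ≈ 5.5 mA, V_DS ≈ 9.3 V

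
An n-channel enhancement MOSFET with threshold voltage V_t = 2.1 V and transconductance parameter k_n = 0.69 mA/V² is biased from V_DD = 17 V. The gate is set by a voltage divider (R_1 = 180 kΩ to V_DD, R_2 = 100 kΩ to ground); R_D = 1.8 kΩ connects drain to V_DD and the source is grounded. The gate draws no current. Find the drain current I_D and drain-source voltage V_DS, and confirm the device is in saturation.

I_D ≈ 5.4 mA, V_DS ≈ 7.2 V

V_G = V_DD·R_2/(R_1+R_2) = 17×100/280 = 6.07 V. With the source grounded, V_GS = V_G = 6.07 V.
Assume saturation: I_D = (k_n/2)(V_GS − V_t)² = (0.69/2)×(6.07 − 2.1)² = 0.345×3.97² = 5.44 mA.
V_DS = V_DD − I_D·R_D = 17 − 5.44×1.8 = 7.21 V.
Saturation requires V_DS ≥ V_GS − V_t = 3.97 V; 7.21 ≥ 3.97 ✓.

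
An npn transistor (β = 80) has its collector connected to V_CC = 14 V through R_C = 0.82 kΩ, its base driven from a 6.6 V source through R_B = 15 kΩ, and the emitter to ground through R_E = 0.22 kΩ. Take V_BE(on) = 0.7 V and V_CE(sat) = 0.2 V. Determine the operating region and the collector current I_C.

saturation; I_C ≈ 13 mA

Assume active: I_B = (6.6 − 0.7)/(15 + 81×0.22) = 0.18 mA, I_C = β·I_B = 14.4 mA.
Then V_CE = 14 − 14.4×0.82 − 14.6×0.22 = -0.996 V < 0.2 V — the active assumption fails.
Re-solve with V_CE = 0.2 V. KCL at the emitter: V_E/R_E = (V_BB−0.7−V_E)/R_B + (V_CC−0.2−V_E)/R_C, giving V_E = 2.95 V.
I_C = (V_CC − 0.2 − V_E)/R_C = (13.8 − 2.95)/0.82 = 13.2 mA.
Check: I_B = (5.9 − 2.95)/15 = 0.196 mA, and β·I_B = 15.7 mA > I_C, confirming saturation.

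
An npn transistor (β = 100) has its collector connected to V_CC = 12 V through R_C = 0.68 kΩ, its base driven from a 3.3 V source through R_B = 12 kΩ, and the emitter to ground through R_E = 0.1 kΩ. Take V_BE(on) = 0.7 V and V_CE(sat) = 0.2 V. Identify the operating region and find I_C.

active; I_C ≈ 12 mA

Assume active. Base-emitter loop: I_B = (V_BB − V_BE)/(R_B + (β+1)R_E) = (3.3 − 0.7)/(12 + 101×0.1) = 0.118 mA.
I_C = β·I_B = 100×0.118 = 11.8 mA.
V_CE = V_CC − I_C·R_C − I_E·R_E = 12 − 11.8×0.68 − 11.9×0.1 = 2.81 V > V_CE(sat), so the active-region assumption holds.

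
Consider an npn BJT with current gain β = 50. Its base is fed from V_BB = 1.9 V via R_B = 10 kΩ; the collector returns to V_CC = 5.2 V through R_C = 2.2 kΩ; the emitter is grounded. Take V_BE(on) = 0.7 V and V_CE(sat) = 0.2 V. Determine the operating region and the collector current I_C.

saturation; I_C ≈ 2.3 mA

Assume active: I_B = (1.9 − 0.7)/10 = 0.12 mA, giving I_C = β·I_B = 6 mA.
But then V_CE = 5.2 − 6×2.2 = -8 V < V_CE(sat) = 0.2 V — impossible in the active region.
So the transistor is saturated. With V_CE = 0.2 V, I_C = (V_CC − 0.2)/R_C = 5/2.2 = 2.27 mA.
Check: β·I_B = 6 mA > I_C = 2.27 mA, confirming saturation.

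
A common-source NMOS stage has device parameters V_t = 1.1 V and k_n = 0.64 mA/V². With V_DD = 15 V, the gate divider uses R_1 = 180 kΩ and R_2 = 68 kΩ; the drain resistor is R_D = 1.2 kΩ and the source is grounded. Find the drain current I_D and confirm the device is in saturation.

V_G = V_DD·R_2/(R_1+R_2) = 15×68/248 = 4.11 V. With the source grounded, V_GS = V_G = 4.11 V.
Assume saturation: I_D = (k_n/2)(V_GS − V_t)² = (0.64/2)×(4.11 − 1.1)² = 0.32×3.01² = 2.9 mA.
V_DS = V_DD − I_D·R_D = 15 − 2.9×1.2 = 11.5 V.
Saturation requires V_DS ≥ V_GS − V_t = 3.01 V; 11.5 ≥ 3.01 ✓.

I_D ≈ 2.9 mA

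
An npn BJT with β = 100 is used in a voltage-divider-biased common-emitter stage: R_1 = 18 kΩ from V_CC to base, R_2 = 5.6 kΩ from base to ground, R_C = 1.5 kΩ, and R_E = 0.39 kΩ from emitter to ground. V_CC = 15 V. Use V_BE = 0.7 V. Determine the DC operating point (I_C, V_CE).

I_C ≈ 6.5 mA, V_CE ≈ 2.6 V

Thevenize the base divider: V_Th = V_CC·R_2/(R_1+R_2) = 15×5.6/23.6 = 3.56 V, R_Th = R_1‖R_2 = 4.27 kΩ.
Base-emitter loop: V_Th = I_B·R_Th + V_BE + (β+1)I_B·R_E, so I_B = (3.56 − 0.7) / (4.27 + 101×0.39) = 0.0655 mA.
I_C = β·I_B = 100×0.0655 = 6.55 mA, and I_E = (β+1)I_B = 6.61 mA.
V_CE = V_CC − I_C·R_C − I_E·R_E = 15 − 6.55×1.5 − 6.61×0.39 = 2.6 V.
V_CE = 2.6 V > 0.2 V confirms active-region operation.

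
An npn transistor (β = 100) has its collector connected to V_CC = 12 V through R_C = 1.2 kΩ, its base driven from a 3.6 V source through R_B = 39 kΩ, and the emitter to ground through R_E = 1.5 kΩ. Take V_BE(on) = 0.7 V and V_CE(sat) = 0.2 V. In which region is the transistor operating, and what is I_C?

Assume active. Base-emitter loop: I_B = (V_BB − V_BE)/(R_B + (β+1)R_E) = (3.6 − 0.7)/(39 + 101×1.5) = 0.0152 mA.
I_C = β·I_B = 100×0.0152 = 1.52 mA.
V_CE = V_CC − I_C·R_C − I_E·R_E = 12 − 1.52×1.2 − 1.54×1.5 = 7.87 V > V_CE(sat), so the active-region assumption holds.

active; I_C ≈ 1.5 mA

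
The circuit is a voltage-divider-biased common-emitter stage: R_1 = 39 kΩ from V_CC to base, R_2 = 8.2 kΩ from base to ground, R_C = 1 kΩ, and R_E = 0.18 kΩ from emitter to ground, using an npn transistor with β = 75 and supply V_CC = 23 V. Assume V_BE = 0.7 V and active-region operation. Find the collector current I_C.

Thevenize the base divider: V_Th = V_CC·R_2/(R_1+R_2) = 23×8.2/47.2 = 4 V, R_Th = R_1‖R_2 = 6.78 kΩ.
Base-emitter loop: V_Th = I_B·R_Th + V_BE + (β+1)I_B·R_E, so I_B = (4 − 0.7) / (6.78 + 76×0.18) = 0.161 mA.
I_C = β·I_B = 75×0.161 = 12.1 mA, and I_E = (β+1)I_B = 12.2 mA.
V_CE = V_CC − I_C·R_C − I_E·R_E = 23 − 12.1×1 − 12.2×0.18 = 8.71 V.
V_CE = 8.71 V > 0.2 V confirms active-region operation.

I_C ≈ 12 mA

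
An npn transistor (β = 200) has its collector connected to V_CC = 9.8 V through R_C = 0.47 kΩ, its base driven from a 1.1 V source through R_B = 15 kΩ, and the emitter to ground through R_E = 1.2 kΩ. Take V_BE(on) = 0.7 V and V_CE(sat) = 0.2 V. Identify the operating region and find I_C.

active; I_C ≈ 0.31 mA

Assume active. Base-emitter loop: I_B = (V_BB − V_BE)/(R_B + (β+1)R_E) = (1.1 − 0.7)/(15 + 201×1.2) = 0.00156 mA.
I_C = β·I_B = 200×0.00156 = 0.312 mA.
V_CE = V_CC − I_C·R_C − I_E·R_E = 9.8 − 0.312×0.47 − 0.314×1.2 = 9.28 V > V_CE(sat), so the active-region assumption holds.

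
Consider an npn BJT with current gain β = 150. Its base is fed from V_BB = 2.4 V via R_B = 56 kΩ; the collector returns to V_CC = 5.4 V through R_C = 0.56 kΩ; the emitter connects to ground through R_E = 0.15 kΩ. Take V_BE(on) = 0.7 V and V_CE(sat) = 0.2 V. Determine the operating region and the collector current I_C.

Assume active. Base-emitter loop: I_B = (V_BB − V_BE)/(R_B + (β+1)R_E) = (2.4 − 0.7)/(56 + 151×0.15) = 0.0216 mA.
I_C = β·I_B = 150×0.0216 = 3.24 mA.
V_CE = V_CC − I_C·R_C − I_E·R_E = 5.4 − 3.24×0.56 − 3.26×0.15 = 3.09 V > V_CE(sat), so the active-region assumption holds.

active; I_C ≈ 3.2 mA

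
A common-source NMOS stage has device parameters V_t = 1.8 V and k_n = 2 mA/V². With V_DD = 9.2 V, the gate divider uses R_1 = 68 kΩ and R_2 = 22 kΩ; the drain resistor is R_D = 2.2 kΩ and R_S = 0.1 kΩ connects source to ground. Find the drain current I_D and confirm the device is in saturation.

I_D ≈ 0.19 mA

V_G = V_DD·R_2/(R_1+R_2) = 9.2×22/90 = 2.25 V.
Assume saturation: I_D = (k_n/2)(V_GS − V_t)² with V_GS = V_G − I_D·R_S = 2.25 − 0.1·I_D.
Substituting gives 0.01·I_D² − 1.09·I_D + 0.202 = 0, with roots I_D = 0.185 or 109 mA.
The root I_D = 109 mA gives V_GS = -8.63 V ≤ V_t, so take I_D = 0.185 mA.
Then V_GS = 2.23 V and V_DS = V_DD − I_D(R_D+R_S) = 9.2 − 0.185×2.3 = 8.77 V.
Saturation requires V_DS ≥ V_GS − V_t = 0.43 V; 8.77 ≥ 0.43 ✓.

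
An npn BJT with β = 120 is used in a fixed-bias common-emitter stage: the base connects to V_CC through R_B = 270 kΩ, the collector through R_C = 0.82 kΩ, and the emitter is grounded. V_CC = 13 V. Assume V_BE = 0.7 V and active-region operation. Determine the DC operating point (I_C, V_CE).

Base loop: V_CC = I_B·R_B + V_BE, so I_B = (13 − 0.7)/270 kΩ = 0.0456 mA.
In the active region I_C = β·I_B = 120 × 0.0456 = 5.47 mA.
Collector loop: V_CE = V_CC − I_C·R_C = 13 − 5.47×0.82 = 8.52 V.
Since V_CE = 8.52 V > V_CE(sat) ≈ 0.2 V, the transistor is in the active region as assumed.

I_C ≈ 5.5 mA, V_CE ≈ 8.5 V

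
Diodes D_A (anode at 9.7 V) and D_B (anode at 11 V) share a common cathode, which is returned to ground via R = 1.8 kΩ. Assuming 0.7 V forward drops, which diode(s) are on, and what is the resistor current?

Assume both conduct. Then node N would need to be at both 9.7−0.7 = 9 V and 11−0.7 = 10.3 V, which is impossible.
Assume only D_B conducts: V_N = 11 − 0.7 = 10.3 V, so I_R = 10.3/1.8 = 5.72 mA.
Check D_A: its anode-to-cathode voltage is 9.7 − 10.3 = -0.6 V < 0.7 V, so it is off. The assumption is consistent.

Only D_B conducts; I_R ≈ 5.7 mA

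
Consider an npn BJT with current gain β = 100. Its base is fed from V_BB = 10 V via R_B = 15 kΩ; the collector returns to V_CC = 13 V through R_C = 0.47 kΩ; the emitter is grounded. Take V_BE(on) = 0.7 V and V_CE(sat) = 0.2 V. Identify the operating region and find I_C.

saturation; I_C ≈ 27 mA

Assume active: I_B = (10 − 0.7)/15 = 0.62 mA, giving I_C = β·I_B = 62 mA.
But then V_CE = 13 − 62×0.47 = -16.1 V < V_CE(sat) = 0.2 V — impossible in the active region.
So the transistor is saturated. With V_CE = 0.2 V, I_C = (V_CC − 0.2)/R_C = 12.8/0.47 = 27.2 mA.
Check: β·I_B = 62 mA > I_C = 27.2 mA, confirming saturation.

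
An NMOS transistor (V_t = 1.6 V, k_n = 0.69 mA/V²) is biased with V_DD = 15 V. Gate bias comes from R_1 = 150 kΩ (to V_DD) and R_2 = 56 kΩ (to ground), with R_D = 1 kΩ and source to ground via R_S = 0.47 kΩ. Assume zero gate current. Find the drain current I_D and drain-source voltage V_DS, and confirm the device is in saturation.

I_D ≈ 1.2 mA, V_DS ≈ 13 V

V_G = V_DD·R_2/(R_1+R_2) = 15×56/206 = 4.08 V.
Assume saturation: I_D = (k_n/2)(V_GS − V_t)² with V_GS = V_G − I_D·R_S = 4.08 − 0.47·I_D.
Substituting gives 0.0762·I_D² − 1.8·I_D + 2.12 = 0, with roots I_D = 1.24 or 22.4 mA.
The root I_D = 22.4 mA gives V_GS = -6.46 V ≤ V_t, so take I_D = 1.24 mA.
Then V_GS = 3.5 V and V_DS = V_DD − I_D(R_D+R_S) = 15 − 1.24×1.47 = 13.2 V.
Saturation requires V_DS ≥ V_GS − V_t = 1.9 V; 13.2 ≥ 1.9 ✓.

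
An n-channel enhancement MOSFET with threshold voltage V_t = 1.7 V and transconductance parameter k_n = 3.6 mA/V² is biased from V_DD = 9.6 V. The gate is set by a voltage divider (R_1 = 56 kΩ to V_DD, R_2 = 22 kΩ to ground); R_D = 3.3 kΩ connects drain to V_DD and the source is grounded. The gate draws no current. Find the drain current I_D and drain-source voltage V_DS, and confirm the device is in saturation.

V_G = V_DD·R_2/(R_1+R_2) = 9.6×22/78 = 2.71 V. With the source grounded, V_GS = V_G = 2.71 V.
Assume saturation: I_D = (k_n/2)(V_GS − V_t)² = (3.6/2)×(2.71 − 1.7)² = 1.8×1.01² = 1.83 mA.
V_DS = V_DD − I_D·R_D = 9.6 − 1.83×3.3 = 3.57 V.
Saturation requires V_DS ≥ V_GS − V_t = 1.01 V; 3.57 ≥ 1.01 ✓.

I_D ≈ 1.8 mA, V_DS ≈ 3.6 V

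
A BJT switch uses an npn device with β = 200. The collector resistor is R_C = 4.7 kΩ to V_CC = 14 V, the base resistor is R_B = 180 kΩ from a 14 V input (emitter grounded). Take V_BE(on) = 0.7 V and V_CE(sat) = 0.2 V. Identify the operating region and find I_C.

Assume active: I_B = (14 − 0.7)/180 = 0.0739 mA, giving I_C = β·I_B = 14.8 mA.
But then V_CE = 14 − 14.8×4.7 = -55.5 V < V_CE(sat) = 0.2 V — impossible in the active region.
So the transistor is saturated. With V_CE = 0.2 V, I_C = (V_CC − 0.2)/R_C = 13.8/4.7 = 2.94 mA.
Check: β·I_B = 14.8 mA > I_C = 2.94 mA, confirming saturation.

saturation; I_C ≈ 2.9 mA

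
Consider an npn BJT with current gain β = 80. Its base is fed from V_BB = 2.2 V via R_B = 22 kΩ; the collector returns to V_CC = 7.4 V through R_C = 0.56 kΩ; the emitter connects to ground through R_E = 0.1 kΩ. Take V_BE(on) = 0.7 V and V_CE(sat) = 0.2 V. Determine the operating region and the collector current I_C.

active; I_C ≈ 4 mA

Assume active. Base-emitter loop: I_B = (V_BB − V_BE)/(R_B + (β+1)R_E) = (2.2 − 0.7)/(22 + 81×0.1) = 0.0498 mA.
I_C = β·I_B = 80×0.0498 = 3.99 mA.
V_CE = V_CC − I_C·R_C − I_E·R_E = 7.4 − 3.99×0.56 − 4.04×0.1 = 4.76 V > V_CE(sat), so the active-region assumption holds.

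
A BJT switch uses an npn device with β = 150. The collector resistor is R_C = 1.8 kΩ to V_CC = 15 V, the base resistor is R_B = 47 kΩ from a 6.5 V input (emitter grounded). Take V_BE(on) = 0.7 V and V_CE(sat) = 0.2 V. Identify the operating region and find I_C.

saturation; I_C ≈ 8.2 mA

Assume active: I_B = (6.5 − 0.7)/47 = 0.123 mA, giving I_C = β·I_B = 18.5 mA.
But then V_CE = 15 − 18.5×1.8 = -18.3 V < V_CE(sat) = 0.2 V — impossible in the active region.
So the transistor is saturated. With V_CE = 0.2 V, I_C = (V_CC − 0.2)/R_C = 14.8/1.8 = 8.22 mA.
Check: β·I_B = 18.5 mA > I_C = 8.22 mA, confirming saturation.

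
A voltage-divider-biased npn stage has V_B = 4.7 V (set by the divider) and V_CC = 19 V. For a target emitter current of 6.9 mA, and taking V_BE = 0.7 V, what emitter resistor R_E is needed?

R_E ≈ 0.58 kΩ

V_E = V_B − V_BE = 4.7 − 0.7 = 4 V.
R_E = V_E / I_E = 4 / 6.9 = 0.58 kΩ.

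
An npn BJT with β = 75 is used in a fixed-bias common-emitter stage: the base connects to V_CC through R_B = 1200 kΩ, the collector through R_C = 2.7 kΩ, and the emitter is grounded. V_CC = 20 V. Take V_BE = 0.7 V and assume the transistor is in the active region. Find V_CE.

V_CE ≈ 17 V

Base loop: V_CC = I_B·R_B + V_BE, so I_B = (20 − 0.7)/1200 kΩ = 0.0161 mA.
In the active region I_C = β·I_B = 75 × 0.0161 = 1.21 mA.
Collector loop: V_CE = V_CC − I_C·R_C = 20 − 1.21×2.7 = 16.7 V.
Since V_CE = 16.7 V > V_CE(sat) ≈ 0.2 V, the transistor is in the active region as assumed.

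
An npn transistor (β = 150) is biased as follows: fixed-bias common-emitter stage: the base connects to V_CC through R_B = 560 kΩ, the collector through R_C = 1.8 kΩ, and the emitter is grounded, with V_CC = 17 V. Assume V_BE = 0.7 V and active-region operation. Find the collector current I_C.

I_C ≈ 4.4 mA

Base loop: V_CC = I_B·R_B + V_BE, so I_B = (17 − 0.7)/560 kΩ = 0.0291 mA.
In the active region I_C = β·I_B = 150 × 0.0291 = 4.37 mA.
Collector loop: V_CE = V_CC − I_C·R_C = 17 − 4.37×1.8 = 9.14 V.
Since V_CE = 9.14 V > V_CE(sat) ≈ 0.2 V, the transistor is in the active region as assumed.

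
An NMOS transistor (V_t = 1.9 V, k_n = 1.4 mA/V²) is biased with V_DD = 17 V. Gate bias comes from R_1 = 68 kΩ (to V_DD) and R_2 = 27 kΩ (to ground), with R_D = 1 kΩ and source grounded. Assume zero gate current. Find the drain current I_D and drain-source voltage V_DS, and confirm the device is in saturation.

I_D ≈ 6 mA, V_DS ≈ 11 V

V_G = V_DD·R_2/(R_1+R_2) = 17×27/95 = 4.83 V. With the source grounded, V_GS = V_G = 4.83 V.
Assume saturation: I_D = (k_n/2)(V_GS − V_t)² = (1.4/2)×(4.83 − 1.9)² = 0.7×2.93² = 6.02 mA.
V_DS = V_DD − I_D·R_D = 17 − 6.02×1 = 11 V.
Saturation requires V_DS ≥ V_GS − V_t = 2.93 V; 11 ≥ 2.93 ✓.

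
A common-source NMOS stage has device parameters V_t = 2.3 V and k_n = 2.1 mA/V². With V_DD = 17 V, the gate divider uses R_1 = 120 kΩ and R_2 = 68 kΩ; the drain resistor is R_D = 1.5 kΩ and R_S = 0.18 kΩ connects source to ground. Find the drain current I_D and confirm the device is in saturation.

V_G = V_DD·R_2/(R_1+R_2) = 17×68/188 = 6.15 V.
Assume saturation: I_D = (k_n/2)(V_GS − V_t)² with V_GS = V_G − I_D·R_S = 6.15 − 0.18·I_D.
Substituting gives 0.034·I_D² − 2.45·I_D + 15.6 = 0, with roots I_D = 7.02 or 65.1 mA.
The root I_D = 65.1 mA gives V_GS = -5.58 V ≤ V_t, so take I_D = 7.02 mA.
Then V_GS = 4.89 V and V_DS = V_DD − I_D(R_D+R_S) = 17 − 7.02×1.68 = 5.21 V.
Saturation requires V_DS ≥ V_GS − V_t = 2.59 V; 5.21 ≥ 2.59 ✓.

I_D ≈ 7 mA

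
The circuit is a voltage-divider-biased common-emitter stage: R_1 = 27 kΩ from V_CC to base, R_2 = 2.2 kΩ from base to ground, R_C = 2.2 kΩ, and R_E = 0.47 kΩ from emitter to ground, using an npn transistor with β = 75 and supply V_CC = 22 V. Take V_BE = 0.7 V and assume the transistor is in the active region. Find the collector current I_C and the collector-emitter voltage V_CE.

Thevenize the base divider: V_Th = V_CC·R_2/(R_1+R_2) = 22×2.2/29.2 = 1.66 V, R_Th = R_1‖R_2 = 2.03 kΩ.
Base-emitter loop: V_Th = I_B·R_Th + V_BE + (β+1)I_B·R_E, so I_B = (1.66 − 0.7) / (2.03 + 76×0.47) = 0.0254 mA.
I_C = β·I_B = 75×0.0254 = 1.9 mA, and I_E = (β+1)I_B = 1.93 mA.
V_CE = V_CC − I_C·R_C − I_E·R_E = 22 − 1.9×2.2 − 1.93×0.47 = 16.9 V.
V_CE = 16.9 V > 0.2 V confirms active-region operation.

I_C ≈ 1.9 mA, V_CE ≈ 17 V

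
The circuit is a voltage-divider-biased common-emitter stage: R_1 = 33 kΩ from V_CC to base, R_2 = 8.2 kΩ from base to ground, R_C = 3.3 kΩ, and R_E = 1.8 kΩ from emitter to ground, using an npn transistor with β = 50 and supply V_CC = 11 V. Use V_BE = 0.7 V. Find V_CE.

Thevenize the base divider: V_Th = V_CC·R_2/(R_1+R_2) = 11×8.2/41.2 = 2.19 V, R_Th = R_1‖R_2 = 6.57 kΩ.
Base-emitter loop: V_Th = I_B·R_Th + V_BE + (β+1)I_B·R_E, so I_B = (2.19 − 0.7) / (6.57 + 51×1.8) = 0.0151 mA.
I_C = β·I_B = 50×0.0151 = 0.757 mA, and I_E = (β+1)I_B = 0.772 mA.
V_CE = V_CC − I_C·R_C − I_E·R_E = 11 − 0.757×3.3 − 0.772×1.8 = 7.11 V.
V_CE = 7.11 V > 0.2 V confirms active-region operation.

V_CE ≈ 7.1 V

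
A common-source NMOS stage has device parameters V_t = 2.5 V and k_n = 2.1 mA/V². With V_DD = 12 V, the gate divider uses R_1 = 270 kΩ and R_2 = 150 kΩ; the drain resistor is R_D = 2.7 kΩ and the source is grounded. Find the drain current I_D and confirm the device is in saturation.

I_D ≈ 3.3 mA

V_G = V_DD·R_2/(R_1+R_2) = 12×150/420 = 4.29 V. With the source grounded, V_GS = V_G = 4.29 V.
Assume saturation: I_D = (k_n/2)(V_GS − V_t)² = (2.1/2)×(4.29 − 2.5)² = 1.05×1.79² = 3.35 mA.
V_DS = V_DD − I_D·R_D = 12 − 3.35×2.7 = 2.96 V.
Saturation requires V_DS ≥ V_GS − V_t = 1.79 V; 2.96 ≥ 1.79 ✓.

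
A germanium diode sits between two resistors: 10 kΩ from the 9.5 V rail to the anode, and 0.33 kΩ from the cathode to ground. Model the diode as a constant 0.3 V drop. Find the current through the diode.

The two resistors are in series with the diode, so KVL gives 9.5 = I·10 + 0.3 + I·0.33.
I = (9.5 − 0.3) / (10 + 0.33) kΩ = 9.2 / 10.3 = 0.891 mA.

I ≈ 0.89 mA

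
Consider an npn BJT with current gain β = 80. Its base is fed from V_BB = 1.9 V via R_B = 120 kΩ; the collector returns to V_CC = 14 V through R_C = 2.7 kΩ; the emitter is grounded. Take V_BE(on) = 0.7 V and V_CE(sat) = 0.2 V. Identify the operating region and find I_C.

Assume active. Base-emitter loop: I_B = (V_BB − V_BE)/R_B = (1.9 − 0.7)/120 = 0.01 mA.
I_C = β·I_B = 80×0.01 = 0.8 mA.
V_CE = V_CC − I_C·R_C = 14 − 0.8×2.7 = 11.8 V > V_CE(sat), so the active-region assumption holds.

active; I_C ≈ 0.8 mA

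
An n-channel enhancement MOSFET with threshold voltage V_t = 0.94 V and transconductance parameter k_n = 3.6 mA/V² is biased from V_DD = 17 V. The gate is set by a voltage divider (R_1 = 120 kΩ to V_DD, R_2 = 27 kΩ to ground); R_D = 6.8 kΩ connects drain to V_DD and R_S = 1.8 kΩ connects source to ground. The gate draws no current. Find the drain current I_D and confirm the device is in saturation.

I_D ≈ 0.83 mA

V_G = V_DD·R_2/(R_1+R_2) = 17×27/147 = 3.12 V.
Assume saturation: I_D = (k_n/2)(V_GS − V_t)² with V_GS = V_G − I_D·R_S = 3.12 − 1.8·I_D.
Substituting gives 5.83·I_D² − 15.1·I_D + 8.57 = 0, with roots I_D = 0.834 or 1.76 mA.
The root I_D = 1.76 mA gives V_GS = -0.0494 V ≤ V_t, so take I_D = 0.834 mA.
Then V_GS = 1.62 V and V_DS = V_DD − I_D(R_D+R_S) = 17 − 0.834×8.6 = 9.83 V.
Saturation requires V_DS ≥ V_GS − V_t = 0.681 V; 9.83 ≥ 0.681 ✓.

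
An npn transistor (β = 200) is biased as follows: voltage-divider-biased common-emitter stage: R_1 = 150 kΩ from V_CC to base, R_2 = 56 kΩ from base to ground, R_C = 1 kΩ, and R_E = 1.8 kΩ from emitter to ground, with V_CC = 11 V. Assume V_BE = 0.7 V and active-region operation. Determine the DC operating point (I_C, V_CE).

Thevenize the base divider: V_Th = V_CC·R_2/(R_1+R_2) = 11×56/206 = 2.99 V, R_Th = R_1‖R_2 = 40.8 kΩ.
Base-emitter loop: V_Th = I_B·R_Th + V_BE + (β+1)I_B·R_E, so I_B = (2.99 − 0.7) / (40.8 + 201×1.8) = 0.00569 mA.
I_C = β·I_B = 200×0.00569 = 1.14 mA, and I_E = (β+1)I_B = 1.14 mA.
V_CE = V_CC − I_C·R_C − I_E·R_E = 11 − 1.14×1 − 1.14×1.8 = 7.8 V.
V_CE = 7.8 V > 0.2 V confirms active-region operation.

I_C ≈ 1.1 mA, V_CE ≈ 7.8 V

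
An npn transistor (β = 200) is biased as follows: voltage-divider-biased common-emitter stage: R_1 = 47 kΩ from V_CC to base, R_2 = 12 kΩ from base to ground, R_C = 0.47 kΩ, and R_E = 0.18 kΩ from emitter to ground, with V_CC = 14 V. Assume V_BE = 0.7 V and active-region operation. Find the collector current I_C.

I_C ≈ 9.4 mA

Thevenize the base divider: V_Th = V_CC·R_2/(R_1+R_2) = 14×12/59 = 2.85 V, R_Th = R_1‖R_2 = 9.56 kΩ.
Base-emitter loop: V_Th = I_B·R_Th + V_BE + (β+1)I_B·R_E, so I_B = (2.85 − 0.7) / (9.56 + 201×0.18) = 0.0469 mA.
I_C = β·I_B = 200×0.0469 = 9.39 mA, and I_E = (β+1)I_B = 9.44 mA.
V_CE = V_CC − I_C·R_C − I_E·R_E = 14 − 9.39×0.47 − 9.44×0.18 = 7.89 V.
V_CE = 7.89 V > 0.2 V confirms active-region operation.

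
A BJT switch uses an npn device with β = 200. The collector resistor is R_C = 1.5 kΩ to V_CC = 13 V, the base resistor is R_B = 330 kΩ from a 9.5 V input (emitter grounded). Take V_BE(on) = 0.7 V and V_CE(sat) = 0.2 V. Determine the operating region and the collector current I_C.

active; I_C ≈ 5.3 mA

Assume active. Base-emitter loop: I_B = (V_BB − V_BE)/R_B = (9.5 − 0.7)/330 = 0.0267 mA.
I_C = β·I_B = 200×0.0267 = 5.33 mA.
V_CE = V_CC − I_C·R_C = 13 − 5.33×1.5 = 5 V > V_CE(sat), so the active-region assumption holds.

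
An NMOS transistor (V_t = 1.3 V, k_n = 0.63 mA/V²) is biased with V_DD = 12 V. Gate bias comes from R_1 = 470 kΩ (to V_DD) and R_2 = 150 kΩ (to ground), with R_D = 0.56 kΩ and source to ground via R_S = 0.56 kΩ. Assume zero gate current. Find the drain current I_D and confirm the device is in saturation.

I_D ≈ 0.54 mA

V_G = V_DD·R_2/(R_1+R_2) = 12×150/620 = 2.9 V.
Assume saturation: I_D = (k_n/2)(V_GS − V_t)² with V_GS = V_G − I_D·R_S = 2.9 − 0.56·I_D.
Substituting gives 0.0988·I_D² − 1.57·I_D + 0.81 = 0, with roots I_D = 0.535 or 15.3 mA.
The root I_D = 15.3 mA gives V_GS = -5.67 V ≤ V_t, so take I_D = 0.535 mA.
Then V_GS = 2.6 V and V_DS = V_DD − I_D(R_D+R_S) = 12 − 0.535×1.12 = 11.4 V.
Saturation requires V_DS ≥ V_GS − V_t = 1.3 V; 11.4 ≥ 1.3 ✓.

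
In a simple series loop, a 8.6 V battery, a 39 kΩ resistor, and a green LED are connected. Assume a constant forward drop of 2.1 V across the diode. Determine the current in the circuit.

KVL around the loop: 8.6 = V_D + I·R = 2.1 + I × 39 kΩ.
So I = (8.6 − 2.1) / 39 kΩ = 6.5 / 39 = 0.167 mA.

I ≈ 0.17 mA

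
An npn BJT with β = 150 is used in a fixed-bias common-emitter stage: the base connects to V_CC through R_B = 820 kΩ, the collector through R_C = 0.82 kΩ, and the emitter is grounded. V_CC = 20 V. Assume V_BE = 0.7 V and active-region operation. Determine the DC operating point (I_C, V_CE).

Base loop: V_CC = I_B·R_B + V_BE, so I_B = (20 − 0.7)/820 kΩ = 0.0235 mA.
In the active region I_C = β·I_B = 150 × 0.0235 = 3.53 mA.
Collector loop: V_CE = V_CC − I_C·R_C = 20 − 3.53×0.82 = 17.1 V.
Since V_CE = 17.1 V > V_CE(sat) ≈ 0.2 V, the transistor is in the active region as assumed.

I_C ≈ 3.5 mA, V_CE ≈ 17 V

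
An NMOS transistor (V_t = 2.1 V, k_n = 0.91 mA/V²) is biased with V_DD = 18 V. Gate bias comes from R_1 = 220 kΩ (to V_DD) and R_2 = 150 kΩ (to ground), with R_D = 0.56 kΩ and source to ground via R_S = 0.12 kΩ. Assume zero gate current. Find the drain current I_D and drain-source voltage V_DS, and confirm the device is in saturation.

V_G = V_DD·R_2/(R_1+R_2) = 18×150/370 = 7.3 V.
Assume saturation: I_D = (k_n/2)(V_GS − V_t)² with V_GS = V_G − I_D·R_S = 7.3 − 0.12·I_D.
Substituting gives 0.00655·I_D² − 1.57·I_D + 12.3 = 0, with roots I_D = 8.12 or 231 mA.
The root I_D = 231 mA gives V_GS = -20.4 V ≤ V_t, so take I_D = 8.12 mA.
Then V_GS = 6.32 V and V_DS = V_DD − I_D(R_D+R_S) = 18 − 8.12×0.68 = 12.5 V.
Saturation requires V_DS ≥ V_GS − V_t = 4.22 V; 12.5 ≥ 4.22 ✓.

I_D ≈ 8.1 mA, V_DS ≈ 12 V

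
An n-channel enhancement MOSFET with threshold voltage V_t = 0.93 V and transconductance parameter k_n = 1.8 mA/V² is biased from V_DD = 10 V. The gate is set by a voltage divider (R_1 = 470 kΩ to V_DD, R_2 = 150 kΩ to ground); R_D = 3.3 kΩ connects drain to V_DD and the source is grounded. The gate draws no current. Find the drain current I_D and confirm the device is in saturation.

I_D ≈ 2 mA

V_G = V_DD·R_2/(R_1+R_2) = 10×150/620 = 2.42 V. With the source grounded, V_GS = V_G = 2.42 V.
Assume saturation: I_D = (k_n/2)(V_GS − V_t)² = (1.8/2)×(2.42 − 0.93)² = 0.9×1.49² = 2 mA.
V_DS = V_DD − I_D·R_D = 10 − 2×3.3 = 3.41 V.
Saturation requires V_DS ≥ V_GS − V_t = 1.49 V; 3.41 ≥ 1.49 ✓.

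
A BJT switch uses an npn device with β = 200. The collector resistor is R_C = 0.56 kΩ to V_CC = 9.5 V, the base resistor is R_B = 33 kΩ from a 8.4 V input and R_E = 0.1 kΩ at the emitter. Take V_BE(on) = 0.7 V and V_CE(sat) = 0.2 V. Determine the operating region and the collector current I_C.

Assume active: I_B = (8.4 − 0.7)/(33 + 201×0.1) = 0.145 mA, I_C = β·I_B = 29 mA.
Then V_CE = 9.5 − 29×0.56 − 29.1×0.1 = -9.66 V < 0.2 V — the active assumption fails.
Re-solve with V_CE = 0.2 V. KCL at the emitter: V_E/R_E = (V_BB−0.7−V_E)/R_B + (V_CC−0.2−V_E)/R_C, giving V_E = 1.43 V.
I_C = (V_CC − 0.2 − V_E)/R_C = (9.3 − 1.43)/0.56 = 14.1 mA.
Check: I_B = (7.7 − 1.43)/33 = 0.19 mA, and β·I_B = 38 mA > I_C, confirming saturation.

saturation; I_C ≈ 14 mA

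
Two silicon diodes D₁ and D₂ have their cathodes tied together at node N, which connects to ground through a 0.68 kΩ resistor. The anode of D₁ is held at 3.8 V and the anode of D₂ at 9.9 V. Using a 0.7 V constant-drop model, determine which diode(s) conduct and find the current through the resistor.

Only D₂ conducts; I_R ≈ 14 mA

Assume both conduct. Then node N would need to be at both 3.8−0.7 = 3.1 V and 9.9−0.7 = 9.2 V, which is impossible.
Assume only D₂ conducts: V_N = 9.9 − 0.7 = 9.2 V, so I_R = 9.2/0.68 = 13.5 mA.
Check D₁: its anode-to-cathode voltage is 3.8 − 9.2 = -5.4 V < 0.7 V, so it is off. The assumption is consistent.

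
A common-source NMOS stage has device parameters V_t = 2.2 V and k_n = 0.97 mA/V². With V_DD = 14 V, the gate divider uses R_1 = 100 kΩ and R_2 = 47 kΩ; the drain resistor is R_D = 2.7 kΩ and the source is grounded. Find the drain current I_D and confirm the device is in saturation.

V_G = V_DD·R_2/(R_1+R_2) = 14×47/147 = 4.48 V. With the source grounded, V_GS = V_G = 4.48 V.
Assume saturation: I_D = (k_n/2)(V_GS − V_t)² = (0.97/2)×(4.48 − 2.2)² = 0.485×2.28² = 2.51 mA.
V_DS = V_DD − I_D·R_D = 14 − 2.51×2.7 = 7.22 V.
Saturation requires V_DS ≥ V_GS − V_t = 2.28 V; 7.22 ≥ 2.28 ✓.

I_D ≈ 2.5 mA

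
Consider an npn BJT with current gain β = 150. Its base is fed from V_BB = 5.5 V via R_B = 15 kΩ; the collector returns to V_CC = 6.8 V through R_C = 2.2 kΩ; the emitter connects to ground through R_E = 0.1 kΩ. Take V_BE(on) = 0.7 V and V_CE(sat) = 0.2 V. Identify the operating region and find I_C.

Assume active: I_B = (5.5 − 0.7)/(15 + 151×0.1) = 0.159 mA, I_C = β·I_B = 23.9 mA.
Then V_CE = 6.8 − 23.9×2.2 − 24.1×0.1 = -48.2 V < 0.2 V — the active assumption fails.
Re-solve with V_CE = 0.2 V. KCL at the emitter: V_E/R_E = (V_BB−0.7−V_E)/R_B + (V_CC−0.2−V_E)/R_C, giving V_E = 0.316 V.
I_C = (V_CC − 0.2 − V_E)/R_C = (6.6 − 0.316)/2.2 = 2.86 mA.
Check: I_B = (4.8 − 0.316)/15 = 0.299 mA, and β·I_B = 44.8 mA > I_C, confirming saturation.

saturation; I_C ≈ 2.9 mA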